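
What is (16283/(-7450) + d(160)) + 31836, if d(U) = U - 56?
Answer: 237936717/7450 ≈ 31938.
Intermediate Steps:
d(U) = -56 + U
(16283/(-7450) + d(160)) + 31836 = (16283/(-7450) + (-56 + 160)) + 31836 = (16283*(-1/7450) + 104) + 31836 = (-16283/7450 + 104) + 31836 = 758517/7450 + 31836 = 237936717/7450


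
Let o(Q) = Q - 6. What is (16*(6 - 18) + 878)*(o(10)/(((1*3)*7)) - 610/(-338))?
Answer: 693938/507 ≈ 1368.7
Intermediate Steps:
o(Q) = -6 + Q
(16*(6 - 18) + 878)*(o(10)/(((1*3)*7)) - 610/(-338)) = (16*(6 - 18) + 878)*((-6 + 10)/(((1*3)*7)) - 610/(-338)) = (16*(-12) + 878)*(4/((3*7)) - 610*(-1/338)) = (-192 + 878)*(4/21 + 305/169) = 686*(4*(1/21) + 305/169) = 686*(4/21 + 305/169) = 686*(7081/3549) = 693938/507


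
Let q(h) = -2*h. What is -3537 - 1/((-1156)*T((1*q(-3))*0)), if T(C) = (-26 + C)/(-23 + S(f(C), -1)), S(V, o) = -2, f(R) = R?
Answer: -106308047/30056 ≈ -3537.0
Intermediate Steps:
T(C) = 26/25 - C/25 (T(C) = (-26 + C)/(-23 - 2) = (-26 + C)/(-25) = (-26 + C)*(-1/25) = 26/25 - C/25)
-3537 - 1/((-1156)*T((1*q(-3))*0)) = -3537 - 1/((-1156)*(26/25 - 1*(-2*(-3))*0/25)) = -3537 - (-1)/(1156*(26/25 - 1*6*0/25)) = -3537 - (-1)/(1156*(26/25 - 6*0/25)) = -3537 - (-1)/(1156*(26/25 - 1/25*0)) = -3537 - (-1)/(1156*(26/25 + 0)) = -3537 - (-1)/(1156*26/25) = -3537 - (-1)*25/(1156*26) = -3537 - 1*(-25/30056) = -3537 + 25/30056 = -106308047/30056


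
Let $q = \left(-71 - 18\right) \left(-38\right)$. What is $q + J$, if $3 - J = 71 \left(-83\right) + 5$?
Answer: $9273$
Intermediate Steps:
$q = 3382$ ($q = \left(-89\right) \left(-38\right) = 3382$)
$J = 5891$ ($J = 3 - \left(71 \left(-83\right) + 5\right) = 3 - \left(-5893 + 5\right) = 3 - -5888 = 3 + 5888 = 5891$)
$q + J = 3382 + 5891 = 9273$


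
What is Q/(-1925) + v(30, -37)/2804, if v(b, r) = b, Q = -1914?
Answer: 246573/245350 ≈ 1.0050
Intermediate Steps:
Q/(-1925) + v(30, -37)/2804 = -1914/(-1925) + 30/2804 = -1914*(-1/1925) + 30*(1/2804) = 174/175 + 15/1402 = 246573/245350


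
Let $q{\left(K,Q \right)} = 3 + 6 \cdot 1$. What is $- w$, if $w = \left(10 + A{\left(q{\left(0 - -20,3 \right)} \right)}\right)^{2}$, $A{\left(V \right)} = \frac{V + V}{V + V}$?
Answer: $-121$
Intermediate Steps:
$q{\left(K,Q \right)} = 9$ ($q{\left(K,Q \right)} = 3 + 6 = 9$)
$A{\left(V \right)} = 1$ ($A{\left(V \right)} = \frac{2 V}{2 V} = 2 V \frac{1}{2 V} = 1$)
$w = 121$ ($w = \left(10 + 1\right)^{2} = 11^{2} = 121$)
$- w = \left(-1\right) 121 = -121$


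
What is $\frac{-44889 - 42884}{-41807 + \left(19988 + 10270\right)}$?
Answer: $\frac{87773}{11549} \approx 7.6001$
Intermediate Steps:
$\frac{-44889 - 42884}{-41807 + \left(19988 + 10270\right)} = - \frac{87773}{-41807 + 30258} = - \frac{87773}{-11549} = \left(-87773\right) \left(- \frac{1}{11549}\right) = \frac{87773}{11549}$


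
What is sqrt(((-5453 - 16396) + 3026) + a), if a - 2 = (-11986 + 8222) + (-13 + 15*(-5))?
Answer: I*sqrt(22673) ≈ 150.58*I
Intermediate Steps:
a = -3850 (a = 2 + ((-11986 + 8222) + (-13 + 15*(-5))) = 2 + (-3764 + (-13 - 75)) = 2 + (-3764 - 88) = 2 - 3852 = -3850)
sqrt(((-5453 - 16396) + 3026) + a) = sqrt(((-5453 - 16396) + 3026) - 3850) = sqrt((-21849 + 3026) - 3850) = sqrt(-18823 - 3850) = sqrt(-22673) = I*sqrt(22673)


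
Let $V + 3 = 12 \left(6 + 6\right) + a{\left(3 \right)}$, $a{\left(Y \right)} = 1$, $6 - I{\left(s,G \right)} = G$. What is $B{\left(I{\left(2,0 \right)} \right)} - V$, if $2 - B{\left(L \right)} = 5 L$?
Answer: $-170$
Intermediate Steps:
$I{\left(s,G \right)} = 6 - G$
$B{\left(L \right)} = 2 - 5 L$
$V = 142$ ($V = -3 + \left(12 \left(6 + 6\right) + 1\right) = -3 + \left(12 \cdot 12 + 1\right) = -3 + \left(144 + 1\right) = -3 + 145 = 142$)
$B{\left(I{\left(2,0 \right)} \right)} - V = \left(2 - 5 \left(6 - 0\right)\right) - 142 = \left(2 - 5 \left(6 + 0\right)\right) - 142 = \left(2 - 30\right) - 142 = -28 - 142 = -170$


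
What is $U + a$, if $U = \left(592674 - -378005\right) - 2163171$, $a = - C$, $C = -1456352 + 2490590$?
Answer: $-2226730$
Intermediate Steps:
$C = 1034238$
$a = -1034238$ ($a = \left(-1\right) 1034238 = -1034238$)
$U = -1192492$ ($U = \left(592674 + 378005\right) - 2163171 = 970679 - 2163171 = -1192492$)
$U + a = -1192492 - 1034238 = -2226730$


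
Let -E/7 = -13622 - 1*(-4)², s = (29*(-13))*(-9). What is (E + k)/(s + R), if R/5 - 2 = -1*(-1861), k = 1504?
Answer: 48485/6354 ≈ 7.6306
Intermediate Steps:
s = 3393 (s = -377*(-9) = 3393)
R = 9315 (R = 10 + 5*(-1*(-1861)) = 10 + 5*1861 = 10 + 9305 = 9315)
E = 95466 (E = -7*(-13622 - 1*(-4)²) = -7*(-13622 - 1*16) = -7*(-13622 - 16) = -7*(-13638) = 95466)
(E + k)/(s + R) = (95466 + 1504)/(3393 + 9315) = 96970/12708 = 96970*(1/12708) = 48485/6354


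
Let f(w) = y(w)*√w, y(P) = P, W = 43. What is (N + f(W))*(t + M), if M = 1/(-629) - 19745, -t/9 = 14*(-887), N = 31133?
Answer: 1801937318036/629 + 2488783756*√43/629 ≈ 2.8907e+9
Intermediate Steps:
t = 111762 (t = -126*(-887) = -9*(-12418) = 111762)
f(w) = w^(3/2) (f(w) = w*√w = w^(3/2))
M = -12419606/629 (M = -1/629 - 19745 = -12419606/629 ≈ -19745.)
(N + f(W))*(t + M) = (31133 + 43^(3/2))*(111762 - 12419606/629) = (31133 + 43*√43)*(57878692/629) = 1801937318036/629 + 2488783756*√43/629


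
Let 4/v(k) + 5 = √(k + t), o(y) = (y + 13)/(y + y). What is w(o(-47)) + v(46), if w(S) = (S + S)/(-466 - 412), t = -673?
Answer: -105936/3363179 - I*√627/163 ≈ -0.031499 - 0.15362*I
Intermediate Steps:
o(y) = (13 + y)/(2*y) (o(y) = (13 + y)/((2*y)) = (13 + y)*(1/(2*y)) = (13 + y)/(2*y))
w(S) = -S/439 (w(S) = (2*S)/(-878) = (2*S)*(-1/878) = -S/439)
v(k) = 4/(-5 + √(-673 + k)) (v(k) = 4/(-5 + √(k - 673)) = 4/(-5 + √(-673 + k)))
w(o(-47)) + v(46) = -(13 - 47)/(878*(-47)) + 4/(-5 + √(-673 + 46)) = -(-1)*(-34)/(878*47) + 4/(-5 + √(-627)) = -1/439*17/47 + 4/(-5 + I*√627) = -17/20633 + 4/(-5 + I*√627)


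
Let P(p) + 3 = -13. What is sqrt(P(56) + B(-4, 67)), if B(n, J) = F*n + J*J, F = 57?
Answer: sqrt(4245) ≈ 65.154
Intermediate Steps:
B(n, J) = J**2 + 57*n (B(n, J) = 57*n + J*J = 57*n + J**2 = J**2 + 57*n)
P(p) = -16 (P(p) = -3 - 13 = -16)
sqrt(P(56) + B(-4, 67)) = sqrt(-16 + (67**2 + 57*(-4))) = sqrt(-16 + (4489 - 228)) = sqrt(-16 + 4261) = sqrt(4245)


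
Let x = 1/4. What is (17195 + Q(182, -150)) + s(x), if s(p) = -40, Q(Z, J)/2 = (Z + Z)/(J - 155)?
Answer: 5231547/305 ≈ 17153.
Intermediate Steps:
Q(Z, J) = 4*Z/(-155 + J) (Q(Z, J) = 2*((Z + Z)/(J - 155)) = 2*((2*Z)/(-155 + J)) = 2*(2*Z/(-155 + J)) = 4*Z/(-155 + J))
x = 1/4 ≈ 0.25000
(17195 + Q(182, -150)) + s(x) = (17195 + 4*182/(-155 - 150)) - 40 = (17195 + 4*182/(-305)) - 40 = (17195 + 4*182*(-1/305)) - 40 = (17195 - 728/305) - 40 = 5243747/305 - 40 = 5231547/305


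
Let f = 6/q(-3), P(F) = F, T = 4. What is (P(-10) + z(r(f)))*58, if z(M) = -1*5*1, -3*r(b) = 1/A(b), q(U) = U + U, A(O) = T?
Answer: -870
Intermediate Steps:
A(O) = 4
q(U) = 2*U
f = -1 (f = 6/((2*(-3))) = 6/(-6) = 6*(-1/6) = -1)
r(b) = -1/12 (r(b) = -1/3/4 = -1/3*1/4 = -1/12)
z(M) = -5 (z(M) = -5*1 = -5)
(P(-10) + z(r(f)))*58 = (-10 - 5)*58 = -15*58 = -870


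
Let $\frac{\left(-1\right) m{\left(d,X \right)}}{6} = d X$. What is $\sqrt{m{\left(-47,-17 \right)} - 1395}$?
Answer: $i \sqrt{6189} \approx 78.67 i$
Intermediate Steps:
$m{\left(d,X \right)} = - 6 X d$ ($m{\left(d,X \right)} = - 6 d X = - 6 X d$)
$\sqrt{m{\left(-47,-17 \right)} - 1395} = \sqrt{\left(-6\right) \left(-17\right) \left(-47\right) - 1395} = \sqrt{-4794 - 1395} = \sqrt{-6189} = i \sqrt{6189}$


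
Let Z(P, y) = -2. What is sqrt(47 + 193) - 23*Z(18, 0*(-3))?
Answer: 46 + 4*sqrt(15) ≈ 61.492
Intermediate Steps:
sqrt(47 + 193) - 23*Z(18, 0*(-3)) = sqrt(47 + 193) - 23*(-2) = sqrt(240) + 46 = 4*sqrt(15) + 46 = 46 + 4*sqrt(15)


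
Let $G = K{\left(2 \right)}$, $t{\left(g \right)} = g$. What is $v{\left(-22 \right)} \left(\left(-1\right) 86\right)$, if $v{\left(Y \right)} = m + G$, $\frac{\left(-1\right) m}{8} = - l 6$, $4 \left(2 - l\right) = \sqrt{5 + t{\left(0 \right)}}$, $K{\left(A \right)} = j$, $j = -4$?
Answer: $-7912 + 1032 \sqrt{5} \approx -5604.4$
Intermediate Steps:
$K{\left(A \right)} = -4$
$l = 2 - \frac{\sqrt{5}}{4}$ ($l = 2 - \frac{\sqrt{5 + 0}}{4} = 2 - \frac{\sqrt{5}}{4} \approx 1.441$)
$G = -4$
$m = 96 - 12 \sqrt{5}$ ($m = - 8 - (2 - \frac{\sqrt{5}}{4}) 6 = - 8 \left(-2 + \frac{\sqrt{5}}{4}\right) 6 = - 8 \left(-12 + \frac{3 \sqrt{5}}{2}\right) = 96 - 12 \sqrt{5} \approx 69.167$)
$v{\left(Y \right)} = 92 - 12 \sqrt{5}$ ($v{\left(Y \right)} = \left(96 - 12 \sqrt{5}\right) - 4 = 92 - 12 \sqrt{5}$)
$v{\left(-22 \right)} \left(\left(-1\right) 86\right) = \left(92 - 12 \sqrt{5}\right) \left(\left(-1\right) 86\right) = \left(92 - 12 \sqrt{5}\right) \left(-86\right) = -7912 + 1032 \sqrt{5}$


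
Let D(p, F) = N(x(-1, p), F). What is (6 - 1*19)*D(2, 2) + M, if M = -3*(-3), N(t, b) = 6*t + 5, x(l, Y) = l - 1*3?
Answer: 256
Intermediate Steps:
x(l, Y) = -3 + l (x(l, Y) = l - 3 = -3 + l)
N(t, b) = 5 + 6*t
D(p, F) = -19 (D(p, F) = 5 + 6*(-3 - 1) = 5 + 6*(-4) = 5 - 24 = -19)
M = 9
(6 - 1*19)*D(2, 2) + M = (6 - 1*19)*(-19) + 9 = (6 - 19)*(-19) + 9 = -13*(-19) + 9 = 247 + 9 = 256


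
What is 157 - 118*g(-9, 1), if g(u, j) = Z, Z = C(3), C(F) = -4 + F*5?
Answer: -1141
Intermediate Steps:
C(F) = -4 + 5*F
Z = 11 (Z = -4 + 5*3 = -4 + 15 = 11)
g(u, j) = 11
157 - 118*g(-9, 1) = 157 - 118*11 = 157 - 1298 = -1141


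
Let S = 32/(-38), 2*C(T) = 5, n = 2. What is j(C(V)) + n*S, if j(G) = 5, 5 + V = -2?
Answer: 63/19 ≈ 3.3158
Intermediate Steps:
V = -7 (V = -5 - 2 = -7)
C(T) = 5/2 (C(T) = (½)*5 = 5/2)
S = -16/19 (S = 32*(-1/38) = -16/19 ≈ -0.84210)
j(C(V)) + n*S = 5 + 2*(-16/19) = 5 - 32/19 = 63/19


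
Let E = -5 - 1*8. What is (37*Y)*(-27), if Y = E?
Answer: 12987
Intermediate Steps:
E = -13 (E = -5 - 8 = -13)
Y = -13
(37*Y)*(-27) = (37*(-13))*(-27) = -481*(-27) = 12987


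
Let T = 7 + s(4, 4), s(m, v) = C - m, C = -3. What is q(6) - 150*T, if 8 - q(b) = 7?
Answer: 1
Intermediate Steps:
s(m, v) = -3 - m
q(b) = 1 (q(b) = 8 - 1*7 = 8 - 7 = 1)
T = 0 (T = 7 + (-3 - 1*4) = 7 + (-3 - 4) = 7 - 7 = 0)
q(6) - 150*T = 1 - 150*0 = 1 + 0 = 1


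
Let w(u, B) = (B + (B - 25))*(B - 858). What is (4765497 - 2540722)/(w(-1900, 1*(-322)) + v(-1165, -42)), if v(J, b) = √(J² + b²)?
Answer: 1756281880500/623182577411 - 2224775*√1358989/623182577411 ≈ 2.8141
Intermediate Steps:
w(u, B) = (-858 + B)*(-25 + 2*B) (w(u, B) = (B + (-25 + B))*(-858 + B) = (-25 + 2*B)*(-858 + B) = (-858 + B)*(-25 + 2*B))
(4765497 - 2540722)/(w(-1900, 1*(-322)) + v(-1165, -42)) = (4765497 - 2540722)/((21450 - 1741*(-322) + 2*(1*(-322))²) + √((-1165)² + (-42)²)) = 2224775/((21450 - 1741*(-322) + 2*(-322)²) + √(1357225 + 1764)) = 2224775/((21450 + 560602 + 2*103684) + √1358989) = 2224775/((21450 + 560602 + 207368) + √1358989) = 2224775/(789420 + √1358989)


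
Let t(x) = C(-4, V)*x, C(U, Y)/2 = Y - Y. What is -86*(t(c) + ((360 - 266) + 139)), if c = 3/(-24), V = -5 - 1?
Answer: -20038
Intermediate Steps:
V = -6
C(U, Y) = 0 (C(U, Y) = 2*(Y - Y) = 2*0 = 0)
c = -1/8 (c = 3*(-1/24) = -1/8 ≈ -0.12500)
t(x) = 0 (t(x) = 0*x = 0)
-86*(t(c) + ((360 - 266) + 139)) = -86*(0 + ((360 - 266) + 139)) = -86*(0 + (94 + 139)) = -86*(0 + 233) = -86*233 = -20038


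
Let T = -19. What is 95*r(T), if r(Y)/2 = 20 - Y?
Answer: 7410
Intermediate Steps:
r(Y) = 40 - 2*Y (r(Y) = 2*(20 - Y) = 40 - 2*Y)
95*r(T) = 95*(40 - 2*(-19)) = 95*(40 + 38) = 95*78 = 7410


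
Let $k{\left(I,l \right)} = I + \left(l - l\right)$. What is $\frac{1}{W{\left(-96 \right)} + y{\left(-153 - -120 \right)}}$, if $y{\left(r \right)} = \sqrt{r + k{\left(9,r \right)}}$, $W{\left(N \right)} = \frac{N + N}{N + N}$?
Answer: $\frac{1}{25} - \frac{2 i \sqrt{6}}{25} \approx 0.04 - 0.19596 i$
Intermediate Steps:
$W{\left(N \right)} = 1$ ($W{\left(N \right)} = \frac{2 N}{2 N} = 2 N \frac{1}{2 N} = 1$)
$k{\left(I,l \right)} = I$ ($k{\left(I,l \right)} = I + 0 = I$)
$y{\left(r \right)} = \sqrt{9 + r}$ ($y{\left(r \right)} = \sqrt{r + 9} = \sqrt{9 + r}$)
$\frac{1}{W{\left(-96 \right)} + y{\left(-153 - -120 \right)}} = \frac{1}{1 + \sqrt{9 - 33}} = \frac{1}{1 + \sqrt{-24}} = \frac{1}{1 + 2 i \sqrt{6}}$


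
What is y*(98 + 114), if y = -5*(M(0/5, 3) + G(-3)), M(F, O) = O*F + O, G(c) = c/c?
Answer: -4240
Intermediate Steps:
G(c) = 1
M(F, O) = O + F*O (M(F, O) = F*O + O = O + F*O)
y = -20 (y = -5*(3*(1 + 0/5) + 1) = -5*(3*(1 + 0*(1/5)) + 1) = -5*(3*(1 + 0) + 1) = -5*(3*1 + 1) = -5*(3 + 1) = -5*4 = -20)
y*(98 + 114) = -20*(98 + 114) = -20*212 = -4240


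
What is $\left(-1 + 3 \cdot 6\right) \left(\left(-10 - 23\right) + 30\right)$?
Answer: $-51$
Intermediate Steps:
$\left(-1 + 3 \cdot 6\right) \left(\left(-10 - 23\right) + 30\right) = \left(-1 + 18\right) \left(\left(-10 - 23\right) + 30\right) = 17 \left(-33 + 30\right) = 17 \left(-3\right) = -51$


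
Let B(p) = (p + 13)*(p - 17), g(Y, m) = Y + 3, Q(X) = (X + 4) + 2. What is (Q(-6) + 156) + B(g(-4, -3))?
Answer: -60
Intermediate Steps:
Q(X) = 6 + X (Q(X) = (4 + X) + 2 = 6 + X)
g(Y, m) = 3 + Y
B(p) = (-17 + p)*(13 + p) (B(p) = (13 + p)*(-17 + p) = (-17 + p)*(13 + p))
(Q(-6) + 156) + B(g(-4, -3)) = ((6 - 6) + 156) + (-221 + (3 - 4)² - 4*(3 - 4)) = (0 + 156) + (-221 + (-1)² - 4*(-1)) = 156 + (-221 + 1 + 4) = 156 - 216 = -60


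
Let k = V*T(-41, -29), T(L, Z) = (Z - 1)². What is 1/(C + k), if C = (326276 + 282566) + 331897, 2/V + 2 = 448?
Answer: 223/209785697 ≈ 1.0630e-6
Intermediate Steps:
V = 1/223 (V = 2/(-2 + 448) = 2/446 = 2*(1/446) = 1/223 ≈ 0.0044843)
T(L, Z) = (-1 + Z)²
C = 940739 (C = 608842 + 331897 = 940739)
k = 900/223 (k = (-1 - 29)²/223 = (1/223)*(-30)² = (1/223)*900 = 900/223 ≈ 4.0359)
1/(C + k) = 1/(940739 + 900/223) = 1/(209785697/223) = 223/209785697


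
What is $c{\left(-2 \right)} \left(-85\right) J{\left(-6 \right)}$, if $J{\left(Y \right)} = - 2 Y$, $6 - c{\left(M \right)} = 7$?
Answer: $1020$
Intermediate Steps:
$c{\left(M \right)} = -1$ ($c{\left(M \right)} = 6 - 7 = -1$)
$c{\left(-2 \right)} \left(-85\right) J{\left(-6 \right)} = \left(-1\right) \left(-85\right) \left(\left(-2\right) \left(-6\right)\right) = 85 \cdot 12 = 1020$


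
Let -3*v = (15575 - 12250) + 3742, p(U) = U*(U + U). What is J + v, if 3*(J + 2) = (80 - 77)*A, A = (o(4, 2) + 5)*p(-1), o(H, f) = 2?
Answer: -7031/3 ≈ -2343.7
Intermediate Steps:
p(U) = 2*U**2 (p(U) = U*(2*U) = 2*U**2)
A = 14 (A = (2 + 5)*(2*(-1)**2) = 7*(2*1) = 7*2 = 14)
v = -7067/3 (v = -((15575 - 12250) + 3742)/3 = -(3325 + 3742)/3 = -1/3*7067 = -7067/3 ≈ -2355.7)
J = 12 (J = -2 + ((80 - 77)*14)/3 = -2 + (3*14)/3 = -2 + (1/3)*42 = -2 + 14 = 12)
J + v = 12 - 7067/3 = -7031/3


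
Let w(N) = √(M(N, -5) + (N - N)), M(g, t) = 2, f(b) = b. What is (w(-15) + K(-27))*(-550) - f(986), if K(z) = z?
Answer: 13864 - 550*√2 ≈ 13086.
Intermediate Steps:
w(N) = √2 (w(N) = √(2 + (N - N)) = √(2 + 0) = √2)
(w(-15) + K(-27))*(-550) - f(986) = (√2 - 27)*(-550) - 1*986 = (-27 + √2)*(-550) - 986 = (14850 - 550*√2) - 986 = 13864 - 550*√2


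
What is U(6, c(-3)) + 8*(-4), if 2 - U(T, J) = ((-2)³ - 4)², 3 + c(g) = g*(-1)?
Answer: -174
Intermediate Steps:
c(g) = -3 - g (c(g) = -3 + g*(-1) = -3 - g)
U(T, J) = -142 (U(T, J) = 2 - ((-2)³ - 4)² = 2 - (-8 - 4)² = 2 - 1*(-12)² = 2 - 1*144 = 2 - 144 = -142)
U(6, c(-3)) + 8*(-4) = -142 + 8*(-4) = -142 - 32 = -174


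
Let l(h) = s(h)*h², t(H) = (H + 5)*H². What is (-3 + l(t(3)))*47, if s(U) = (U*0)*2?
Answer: -141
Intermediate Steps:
t(H) = H²*(5 + H) (t(H) = (5 + H)*H² = H²*(5 + H))
s(U) = 0 (s(U) = 0*2 = 0)
l(h) = 0 (l(h) = 0*h² = 0)
(-3 + l(t(3)))*47 = (-3 + 0)*47 = -3*47 = -141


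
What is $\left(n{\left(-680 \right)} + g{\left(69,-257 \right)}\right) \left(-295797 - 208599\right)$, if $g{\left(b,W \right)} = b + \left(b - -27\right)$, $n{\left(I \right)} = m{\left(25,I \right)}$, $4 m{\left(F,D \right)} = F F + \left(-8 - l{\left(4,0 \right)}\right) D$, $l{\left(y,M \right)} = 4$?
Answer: $-1191005055$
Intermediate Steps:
$m{\left(F,D \right)} = - 3 D + \frac{F^{2}}{4}$ ($m{\left(F,D \right)} = \frac{F F + \left(-8 - 4\right) D}{4} = \frac{F^{2} + \left(-8 - 4\right) D}{4} = \frac{F^{2} - 12 D}{4} = - 3 D + \frac{F^{2}}{4}$)
$n{\left(I \right)} = \frac{625}{4} - 3 I$ ($n{\left(I \right)} = - 3 I + \frac{25^{2}}{4} = - 3 I + \frac{1}{4} \cdot 625 = - 3 I + \frac{625}{4} = \frac{625}{4} - 3 I$)
$g{\left(b,W \right)} = 27 + 2 b$ ($g{\left(b,W \right)} = b + \left(b + 27\right) = b + \left(27 + b\right) = 27 + 2 b$)
$\left(n{\left(-680 \right)} + g{\left(69,-257 \right)}\right) \left(-295797 - 208599\right) = \left(\left(\frac{625}{4} - -2040\right) + \left(27 + 2 \cdot 69\right)\right) \left(-295797 - 208599\right) = \left(\left(\frac{625}{4} + 2040\right) + \left(27 + 138\right)\right) \left(-504396\right) = \left(\frac{8785}{4} + 165\right) \left(-504396\right) = \frac{9445}{4} \left(-504396\right) = -1191005055$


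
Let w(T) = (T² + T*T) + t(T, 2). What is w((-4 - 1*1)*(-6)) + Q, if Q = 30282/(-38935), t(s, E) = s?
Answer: 71220768/38935 ≈ 1829.2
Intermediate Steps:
Q = -30282/38935 (Q = 30282*(-1/38935) = -30282/38935 ≈ -0.77776)
w(T) = T + 2*T² (w(T) = (T² + T*T) + T = (T² + T²) + T = 2*T² + T = T + 2*T²)
w((-4 - 1*1)*(-6)) + Q = ((-4 - 1*1)*(-6))*(1 + 2*((-4 - 1*1)*(-6))) - 30282/38935 = ((-4 - 1)*(-6))*(1 + 2*((-4 - 1)*(-6))) - 30282/38935 = (-5*(-6))*(1 + 2*(-5*(-6))) - 30282/38935 = 30*(1 + 2*30) - 30282/38935 = 30*(1 + 60) - 30282/38935 = 30*61 - 30282/38935 = 1830 - 30282/38935 = 71220768/38935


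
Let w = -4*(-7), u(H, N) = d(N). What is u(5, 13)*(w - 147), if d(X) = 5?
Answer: -595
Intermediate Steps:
u(H, N) = 5
w = 28
u(5, 13)*(w - 147) = 5*(28 - 147) = 5*(-119) = -595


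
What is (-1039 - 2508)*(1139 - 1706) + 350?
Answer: 2011499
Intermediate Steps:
(-1039 - 2508)*(1139 - 1706) + 350 = -3547*(-567) + 350 = 2011149 + 350 = 2011499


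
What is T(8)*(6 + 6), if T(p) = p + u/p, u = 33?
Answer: 291/2 ≈ 145.50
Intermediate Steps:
T(p) = p + 33/p
T(8)*(6 + 6) = (8 + 33/8)*(6 + 6) = (8 + 33*(1/8))*12 = (8 + 33/8)*12 = (97/8)*12 = 291/2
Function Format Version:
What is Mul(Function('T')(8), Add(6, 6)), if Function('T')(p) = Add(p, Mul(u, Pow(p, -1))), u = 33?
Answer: Rational(291, 2) ≈ 145.50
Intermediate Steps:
Function('T')(p) = Add(p, Mul(33, Pow(p, -1)))
Mul(Function('T')(8), Add(6, 6)) = Mul(Add(8, Mul(33, Pow(8, -1))), Add(6, 6)) = Mul(Add(8, Mul(33, Rational(1, 8))), 12) = Mul(Add(8, Rational(33, 8)), 12) = Mul(Rational(97, 8), 12) = Rational(291, 2)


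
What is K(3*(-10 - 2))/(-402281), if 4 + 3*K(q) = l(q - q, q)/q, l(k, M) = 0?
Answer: 4/1206843 ≈ 3.3144e-6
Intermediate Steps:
K(q) = -4/3 (K(q) = -4/3 + (0/q)/3 = -4/3 + (1/3)*0 = -4/3 + 0 = -4/3)
K(3*(-10 - 2))/(-402281) = -4/3/(-402281) = -4/3*(-1/402281) = 4/1206843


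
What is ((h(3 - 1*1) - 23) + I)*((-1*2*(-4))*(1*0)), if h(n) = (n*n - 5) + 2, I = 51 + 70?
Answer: 0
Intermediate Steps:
I = 121
h(n) = -3 + n² (h(n) = (n² - 5) + 2 = (-5 + n²) + 2 = -3 + n²)
((h(3 - 1*1) - 23) + I)*((-1*2*(-4))*(1*0)) = (((-3 + (3 - 1*1)²) - 23) + 121)*((-1*2*(-4))*(1*0)) = (((-3 + (3 - 1)²) - 23) + 121)*(-2*(-4)*0) = (((-3 + 2²) - 23) + 121)*(8*0) = (((-3 + 4) - 23) + 121)*0 = ((1 - 23) + 121)*0 = (-22 + 121)*0 = 99*0 = 0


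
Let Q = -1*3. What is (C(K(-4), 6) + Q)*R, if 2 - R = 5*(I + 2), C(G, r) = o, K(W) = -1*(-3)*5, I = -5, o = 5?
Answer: 34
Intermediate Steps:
K(W) = 15 (K(W) = 3*5 = 15)
C(G, r) = 5
Q = -3
R = 17 (R = 2 - 5*(-5 + 2) = 2 - 5*(-3) = 2 - 1*(-15) = 2 + 15 = 17)
(C(K(-4), 6) + Q)*R = (5 - 3)*17 = 2*17 = 34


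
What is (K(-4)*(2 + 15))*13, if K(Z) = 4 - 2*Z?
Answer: 2652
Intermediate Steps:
(K(-4)*(2 + 15))*13 = ((4 - 2*(-4))*(2 + 15))*13 = ((4 + 8)*17)*13 = (12*17)*13 = 204*13 = 2652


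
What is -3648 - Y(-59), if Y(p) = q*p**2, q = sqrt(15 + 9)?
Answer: -3648 - 6962*sqrt(6) ≈ -20701.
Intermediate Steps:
q = 2*sqrt(6) (q = sqrt(24) = 2*sqrt(6) ≈ 4.8990)
Y(p) = 2*sqrt(6)*p**2 (Y(p) = (2*sqrt(6))*p**2 = 2*sqrt(6)*p**2)
-3648 - Y(-59) = -3648 - 2*sqrt(6)*(-59)**2 = -3648 - 2*sqrt(6)*3481 = -3648 - 6962*sqrt(6)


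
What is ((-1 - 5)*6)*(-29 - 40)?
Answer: 2484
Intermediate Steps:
((-1 - 5)*6)*(-29 - 40) = -6*6*(-69) = -36*(-69) = 2484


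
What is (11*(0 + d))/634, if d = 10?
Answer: 55/317 ≈ 0.17350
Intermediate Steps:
(11*(0 + d))/634 = (11*(0 + 10))/634 = (11*10)*(1/634) = 110*(1/634) = 55/317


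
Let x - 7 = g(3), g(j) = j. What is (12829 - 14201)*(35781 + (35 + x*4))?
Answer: -49194432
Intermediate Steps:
x = 10 (x = 7 + 3 = 10)
(12829 - 14201)*(35781 + (35 + x*4)) = (12829 - 14201)*(35781 + (35 + 10*4)) = -1372*(35781 + (35 + 40)) = -1372*(35781 + 75) = -1372*35856 = -49194432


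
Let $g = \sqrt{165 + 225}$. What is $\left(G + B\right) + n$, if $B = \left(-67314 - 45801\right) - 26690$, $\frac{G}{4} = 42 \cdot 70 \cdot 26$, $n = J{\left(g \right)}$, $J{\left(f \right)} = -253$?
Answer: $165702$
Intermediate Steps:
$g = \sqrt{390} \approx 19.748$
$n = -253$
$G = 305760$ ($G = 4 \cdot 42 \cdot 70 \cdot 26 = 4 \cdot 2940 \cdot 26 = 4 \cdot 76440 = 305760$)
$B = -139805$ ($B = -113115 - 26690 = -139805$)
$\left(G + B\right) + n = \left(305760 - 139805\right) - 253 = 165955 - 253 = 165702$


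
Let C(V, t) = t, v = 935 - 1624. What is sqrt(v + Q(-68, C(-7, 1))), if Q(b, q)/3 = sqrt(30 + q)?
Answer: sqrt(-689 + 3*sqrt(31)) ≈ 25.929*I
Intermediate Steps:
v = -689
Q(b, q) = 3*sqrt(30 + q)
sqrt(v + Q(-68, C(-7, 1))) = sqrt(-689 + 3*sqrt(30 + 1)) = sqrt(-689 + 3*sqrt(31))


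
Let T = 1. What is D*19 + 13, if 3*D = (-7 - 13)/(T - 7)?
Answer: 307/9 ≈ 34.111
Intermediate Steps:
D = 10/9 (D = ((-7 - 13)/(1 - 7))/3 = (-20/(-6))/3 = (-20*(-⅙))/3 = (⅓)*(10/3) = 10/9 ≈ 1.1111)
D*19 + 13 = (10/9)*19 + 13 = 190/9 + 13 = 307/9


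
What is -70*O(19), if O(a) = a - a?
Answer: 0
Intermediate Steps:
O(a) = 0
-70*O(19) = -70*0 = 0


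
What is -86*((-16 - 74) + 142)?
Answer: -4472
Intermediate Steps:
-86*((-16 - 74) + 142) = -86*(-90 + 142) = -86*52 = -4472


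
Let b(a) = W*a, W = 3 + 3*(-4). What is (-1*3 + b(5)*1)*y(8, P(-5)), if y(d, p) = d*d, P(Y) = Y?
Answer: -3072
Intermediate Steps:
W = -9 (W = 3 - 12 = -9)
y(d, p) = d²
b(a) = -9*a
(-1*3 + b(5)*1)*y(8, P(-5)) = (-1*3 - 9*5*1)*8² = (-3 - 45*1)*64 = (-3 - 45)*64 = -48*64 = -3072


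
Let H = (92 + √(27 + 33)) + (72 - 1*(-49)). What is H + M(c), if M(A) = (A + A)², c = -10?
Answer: 613 + 2*√15 ≈ 620.75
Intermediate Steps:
M(A) = 4*A² (M(A) = (2*A)² = 4*A²)
H = 213 + 2*√15 (H = (92 + √60) + (72 + 49) = (92 + 2*√15) + 121 = 213 + 2*√15 ≈ 220.75)
H + M(c) = (213 + 2*√15) + 4*(-10)² = (213 + 2*√15) + 4*100 = (213 + 2*√15) + 400 = 613 + 2*√15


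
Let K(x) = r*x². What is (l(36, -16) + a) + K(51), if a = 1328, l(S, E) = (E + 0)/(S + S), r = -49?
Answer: -1135091/9 ≈ -1.2612e+5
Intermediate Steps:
l(S, E) = E/(2*S) (l(S, E) = E/((2*S)) = E*(1/(2*S)) = E/(2*S))
K(x) = -49*x²
(l(36, -16) + a) + K(51) = ((½)*(-16)/36 + 1328) - 49*51² = ((½)*(-16)*(1/36) + 1328) - 49*2601 = (-2/9 + 1328) - 127449 = 11950/9 - 127449 = -1135091/9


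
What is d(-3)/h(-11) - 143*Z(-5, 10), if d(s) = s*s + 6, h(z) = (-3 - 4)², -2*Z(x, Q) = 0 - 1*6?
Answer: -21006/49 ≈ -428.69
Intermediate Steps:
Z(x, Q) = 3 (Z(x, Q) = -(0 - 1*6)/2 = -(0 - 6)/2 = -½*(-6) = 3)
h(z) = 49 (h(z) = (-7)² = 49)
d(s) = 6 + s² (d(s) = s² + 6 = 6 + s²)
d(-3)/h(-11) - 143*Z(-5, 10) = (6 + (-3)²)/49 - 143*3 = (6 + 9)*(1/49) - 429 = 15*(1/49) - 429 = 15/49 - 429 = -21006/49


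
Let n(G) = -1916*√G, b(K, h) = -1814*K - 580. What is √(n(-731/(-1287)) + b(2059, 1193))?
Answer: √(-687504663846 - 821964*√104533)/429 ≈ 1933.1*I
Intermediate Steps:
b(K, h) = -580 - 1814*K
√(n(-731/(-1287)) + b(2059, 1193)) = √(-1916*√731*√(-1/(-1287)) + (-580 - 1814*2059)) = √(-1916*√104533/429 + (-580 - 3735026)) = √(-1916*√104533/429 - 3735606) = √(-3735606 - 1916*√104533/429)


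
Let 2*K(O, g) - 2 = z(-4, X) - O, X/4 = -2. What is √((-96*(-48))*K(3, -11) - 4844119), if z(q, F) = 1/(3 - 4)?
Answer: I*√4848727 ≈ 2202.0*I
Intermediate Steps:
X = -8 (X = 4*(-2) = -8)
z(q, F) = -1 (z(q, F) = 1/(-1) = -1)
K(O, g) = ½ - O/2 (K(O, g) = 1 + (-1 - O)/2 = 1 + (-½ - O/2) = ½ - O/2)
√((-96*(-48))*K(3, -11) - 4844119) = √((-96*(-48))*(½ - ½*3) - 4844119) = √(4608*(½ - 3/2) - 4844119) = √(4608*(-1) - 4844119) = √(-4608 - 4844119) = √(-4848727) = I*√4848727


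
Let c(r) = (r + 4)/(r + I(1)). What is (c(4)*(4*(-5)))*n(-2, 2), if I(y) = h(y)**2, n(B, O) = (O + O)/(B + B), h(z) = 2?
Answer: 20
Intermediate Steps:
n(B, O) = O/B (n(B, O) = (2*O)/((2*B)) = (2*O)*(1/(2*B)) = O/B)
I(y) = 4 (I(y) = 2**2 = 4)
c(r) = 1 (c(r) = (r + 4)/(r + 4) = (4 + r)/(4 + r) = 1)
(c(4)*(4*(-5)))*n(-2, 2) = (1*(4*(-5)))*(2/(-2)) = (1*(-20))*(2*(-1/2)) = -20*(-1) = 20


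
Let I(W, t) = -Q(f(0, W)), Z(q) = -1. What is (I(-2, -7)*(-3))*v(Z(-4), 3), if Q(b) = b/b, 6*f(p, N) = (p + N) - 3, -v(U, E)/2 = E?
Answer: -18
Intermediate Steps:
v(U, E) = -2*E
f(p, N) = -½ + N/6 + p/6 (f(p, N) = ((p + N) - 3)/6 = ((N + p) - 3)/6 = (-3 + N + p)/6 = -½ + N/6 + p/6)
Q(b) = 1
I(W, t) = -1 (I(W, t) = -1*1 = -1)
(I(-2, -7)*(-3))*v(Z(-4), 3) = (-1*(-3))*(-2*3) = 3*(-6) = -18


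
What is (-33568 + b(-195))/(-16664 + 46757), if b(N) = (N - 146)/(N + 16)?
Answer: -286111/256507 ≈ -1.1154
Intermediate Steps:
b(N) = (-146 + N)/(16 + N)
(-33568 + b(-195))/(-16664 + 46757) = (-33568 + (-146 - 195)/(16 - 195))/(-16664 + 46757) = (-33568 - 341/(-179))/30093 = (-33568 - 1/179*(-341))*(1/30093) = (-33568 + 341/179)*(1/30093) = -6008331/179*1/30093 = -286111/256507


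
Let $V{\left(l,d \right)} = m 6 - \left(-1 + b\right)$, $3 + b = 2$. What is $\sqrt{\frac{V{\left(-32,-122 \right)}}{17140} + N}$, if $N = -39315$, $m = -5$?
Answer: $\frac{i \sqrt{721871590870}}{4285} \approx 198.28 i$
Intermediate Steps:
$b = -1$ ($b = -3 + 2 = -1$)
$V{\left(l,d \right)} = -28$ ($V{\left(l,d \right)} = \left(-5\right) 6 + \left(1 - -1\right) = -30 + \left(1 + 1\right) = -30 + 2 = -28$)
$\sqrt{\frac{V{\left(-32,-122 \right)}}{17140} + N} = \sqrt{- \frac{28}{17140} - 39315} = \sqrt{\left(-28\right) \frac{1}{17140} - 39315} = \sqrt{- \frac{7}{4285} - 39315} = \sqrt{- \frac{168464782}{4285}} = \frac{i \sqrt{721871590870}}{4285}$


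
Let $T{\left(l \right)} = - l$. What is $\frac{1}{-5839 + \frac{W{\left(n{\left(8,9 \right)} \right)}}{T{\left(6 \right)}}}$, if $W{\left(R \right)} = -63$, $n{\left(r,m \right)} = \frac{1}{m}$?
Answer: $- \frac{2}{11657} \approx -0.00017157$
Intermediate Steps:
$\frac{1}{-5839 + \frac{W{\left(n{\left(8,9 \right)} \right)}}{T{\left(6 \right)}}} = \frac{1}{-5839 - \frac{63}{\left(-1\right) 6}} = \frac{1}{-5839 - \frac{63}{-6}} = \frac{1}{-5839 - - \frac{21}{2}} = \frac{1}{-5839 + \frac{21}{2}} = \frac{1}{- \frac{11657}{2}} = - \frac{2}{11657}$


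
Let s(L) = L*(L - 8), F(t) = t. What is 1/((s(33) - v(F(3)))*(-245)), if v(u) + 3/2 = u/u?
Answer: -2/404495 ≈ -4.9444e-6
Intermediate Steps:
v(u) = -½ (v(u) = -3/2 + u/u = -3/2 + 1 = -½)
s(L) = L*(-8 + L)
1/((s(33) - v(F(3)))*(-245)) = 1/((33*(-8 + 33) - 1*(-½))*(-245)) = 1/((33*25 + ½)*(-245)) = 1/((825 + ½)*(-245)) = 1/((1651/2)*(-245)) = 1/(-404495/2) = -2/404495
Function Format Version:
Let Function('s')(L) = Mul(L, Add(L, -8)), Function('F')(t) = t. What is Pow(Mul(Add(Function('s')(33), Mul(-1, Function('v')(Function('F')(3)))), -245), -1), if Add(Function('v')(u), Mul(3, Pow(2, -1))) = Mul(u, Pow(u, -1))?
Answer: Rational(-2, 404495) ≈ -4.9444e-6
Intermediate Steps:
Function('v')(u) = Rational(-1, 2) (Function('v')(u) = Add(Rational(-3, 2), Mul(u, Pow(u, -1))) = Add(Rational(-3, 2), 1) = Rational(-1, 2))
Function('s')(L) = Mul(L, Add(-8, L))
Pow(Mul(Add(Function('s')(33), Mul(-1, Function('v')(Function('F')(3)))), -245), -1) = Pow(Mul(Add(Mul(33, Add(-8, 33)), Mul(-1, Rational(-1, 2))), -245), -1) = Pow(Mul(Add(Mul(33, 25), Rational(1, 2)), -245), -1) = Pow(Mul(Add(825, Rational(1, 2)), -245), -1) = Pow(Mul(Rational(1651, 2), -245), -1) = Pow(Rational(-404495, 2), -1) = Rational(-2, 404495)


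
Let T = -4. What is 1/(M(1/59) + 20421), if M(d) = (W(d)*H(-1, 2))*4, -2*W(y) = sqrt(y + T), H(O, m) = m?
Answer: 1204839/24604020979 + 4*I*sqrt(13865)/24604020979 ≈ 4.8969e-5 + 1.9143e-8*I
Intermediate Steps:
W(y) = -sqrt(-4 + y)/2 (W(y) = -sqrt(y - 4)/2 = -sqrt(-4 + y)/2)
M(d) = -4*sqrt(-4 + d) (M(d) = (-sqrt(-4 + d)/2*2)*4 = -sqrt(-4 + d)*4 = -4*sqrt(-4 + d))
1/(M(1/59) + 20421) = 1/(-4*sqrt(-4 + 1/59) + 20421) = 1/(-4*I*sqrt(13865)/59 + 20421) = 1/(20421 - 4*I*sqrt(13865)/59)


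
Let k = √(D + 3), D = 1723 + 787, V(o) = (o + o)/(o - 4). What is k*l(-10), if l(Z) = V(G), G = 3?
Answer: -6*√2513 ≈ -300.78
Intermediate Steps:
V(o) = 2*o/(-4 + o) (V(o) = (2*o)/(-4 + o) = 2*o/(-4 + o))
D = 2510
l(Z) = -6 (l(Z) = 2*3/(-4 + 3) = 2*3/(-1) = 2*3*(-1) = -6)
k = √2513 (k = √(2510 + 3) = √2513 ≈ 50.130)
k*l(-10) = √2513*(-6) = -6*√2513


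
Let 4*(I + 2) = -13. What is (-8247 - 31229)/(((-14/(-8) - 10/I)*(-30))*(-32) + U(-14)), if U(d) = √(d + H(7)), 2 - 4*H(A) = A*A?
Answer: -27146855680/2412779447 + 3868648*I*√103/2412779447 ≈ -11.251 + 0.016273*I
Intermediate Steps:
H(A) = ½ - A²/4 (H(A) = ½ - A*A/4 = ½ - A²/4)
I = -21/4 (I = -2 + (¼)*(-13) = -2 - 13/4 = -21/4 ≈ -5.2500)
U(d) = √(-47/4 + d) (U(d) = √(d + (½ - ¼*7²)) = √(d + (½ - ¼*49)) = √(d + (½ - 49/4)) = √(d - 47/4) = √(-47/4 + d))
(-8247 - 31229)/(((-14/(-8) - 10/I)*(-30))*(-32) + U(-14)) = (-8247 - 31229)/(((-14/(-8) - 10/(-21/4))*(-30))*(-32) + √(-47 + 4*(-14))/2) = -39476/(((-14*(-⅛) - 10*(-4/21))*(-30))*(-32) + √(-47 - 56)/2) = -39476/(((7/4 + 40/21)*(-30))*(-32) + √(-103)/2) = -39476/(((307/84)*(-30))*(-32) + (I*√103)/2) = -39476/(-1535/14*(-32) + I*√103/2) = -39476/(24560/7 + I*√103/2)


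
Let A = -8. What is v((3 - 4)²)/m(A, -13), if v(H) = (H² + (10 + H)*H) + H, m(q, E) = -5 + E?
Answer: -13/18 ≈ -0.72222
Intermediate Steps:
v(H) = H + H² + H*(10 + H) (v(H) = (H² + H*(10 + H)) + H = H + H² + H*(10 + H))
v((3 - 4)²)/m(A, -13) = ((3 - 4)²*(11 + 2*(3 - 4)²))/(-5 - 13) = ((-1)²*(11 + 2*(-1)²))/(-18) = (1*(11 + 2*1))*(-1/18) = (1*(11 + 2))*(-1/18) = (1*13)*(-1/18) = 13*(-1/18) = -13/18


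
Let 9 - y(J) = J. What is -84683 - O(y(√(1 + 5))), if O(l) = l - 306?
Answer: -84386 + √6 ≈ -84384.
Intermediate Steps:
y(J) = 9 - J
O(l) = -306 + l
-84683 - O(y(√(1 + 5))) = -84683 - (-306 + (9 - √(1 + 5))) = -84683 - (-306 + (9 - √6)) = -84683 - (-297 - √6) = -84683 + (297 + √6) = -84386 + √6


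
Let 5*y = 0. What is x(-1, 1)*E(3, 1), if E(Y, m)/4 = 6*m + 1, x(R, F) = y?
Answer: 0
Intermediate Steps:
y = 0 (y = (⅕)*0 = 0)
x(R, F) = 0
E(Y, m) = 4 + 24*m (E(Y, m) = 4*(6*m + 1) = 4*(1 + 6*m) = 4 + 24*m)
x(-1, 1)*E(3, 1) = 0*(4 + 24*1) = 0*(4 + 24) = 0*28 = 0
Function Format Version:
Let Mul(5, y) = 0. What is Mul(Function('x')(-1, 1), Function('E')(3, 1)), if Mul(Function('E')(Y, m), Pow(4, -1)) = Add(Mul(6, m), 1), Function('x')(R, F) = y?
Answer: 0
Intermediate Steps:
y = 0 (y = Mul(Rational(1, 5), 0) = 0)
Function('x')(R, F) = 0
Function('E')(Y, m) = Add(4, Mul(24, m)) (Function('E')(Y, m) = Mul(4, Add(Mul(6, m), 1)) = Mul(4, Add(1, Mul(6, m))) = Add(4, Mul(24, m)))
Mul(Function('x')(-1, 1), Function('E')(3, 1)) = Mul(0, Add(4, Mul(24, 1))) = Mul(0, Add(4, 24)) = Mul(0, 28) = 0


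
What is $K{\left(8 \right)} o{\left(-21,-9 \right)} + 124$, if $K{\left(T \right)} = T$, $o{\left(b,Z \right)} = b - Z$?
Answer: $28$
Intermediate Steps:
$K{\left(8 \right)} o{\left(-21,-9 \right)} + 124 = 8 \left(-21 - -9\right) + 124 = 8 \left(-21 + 9\right) + 124 = 8 \left(-12\right) + 124 = -96 + 124 = 28$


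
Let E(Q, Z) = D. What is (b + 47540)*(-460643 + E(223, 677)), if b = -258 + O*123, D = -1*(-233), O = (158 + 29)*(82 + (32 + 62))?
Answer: -1885589817780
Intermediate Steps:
O = 32912 (O = 187*(82 + 94) = 187*176 = 32912)
D = 233
b = 4047918 (b = -258 + 32912*123 = -258 + 4048176 = 4047918)
E(Q, Z) = 233
(b + 47540)*(-460643 + E(223, 677)) = (4047918 + 47540)*(-460643 + 233) = 4095458*(-460410) = -1885589817780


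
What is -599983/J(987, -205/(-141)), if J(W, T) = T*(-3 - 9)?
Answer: 28199201/820 ≈ 34389.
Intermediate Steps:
J(W, T) = -12*T (J(W, T) = T*(-12) = -12*T)
-599983/J(987, -205/(-141)) = -599983/((-(-2460)/(-141))) = -599983/((-(-2460)*(-1)/141)) = -599983/((-12*205/141)) = -599983/(-820/47) = -599983*(-47)/820 = -1*(-28199201/820) = 28199201/820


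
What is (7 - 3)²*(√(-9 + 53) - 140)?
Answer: -2240 + 32*√11 ≈ -2133.9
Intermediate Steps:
(7 - 3)²*(√(-9 + 53) - 140) = 4²*(√44 - 140) = 16*(2*√11 - 140) = 16*(-140 + 2*√11) = -2240 + 32*√11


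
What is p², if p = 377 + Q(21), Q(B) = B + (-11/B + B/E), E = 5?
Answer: 1778814976/11025 ≈ 1.6134e+5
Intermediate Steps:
Q(B) = -11/B + 6*B/5 (Q(B) = B + (-11/B + B/5) = -11/B + 6*B/5)
p = 42176/105 (p = 377 + (-11/21 + (6/5)*21) = 377 + (-11*1/21 + 126/5) = 377 + (-11/21 + 126/5) = 377 + 2591/105 = 42176/105 ≈ 401.68)
p² = (42176/105)² = 1778814976/11025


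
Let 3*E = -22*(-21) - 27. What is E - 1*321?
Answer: -176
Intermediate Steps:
E = 145 (E = (-22*(-21) - 27)/3 = (462 - 27)/3 = (⅓)*435 = 145)
E - 1*321 = 145 - 1*321 = 145 - 321 = -176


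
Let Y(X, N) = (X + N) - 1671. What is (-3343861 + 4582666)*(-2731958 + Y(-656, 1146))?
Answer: -3385826258895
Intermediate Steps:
Y(X, N) = -1671 + N + X (Y(X, N) = (N + X) - 1671 = -1671 + N + X)
(-3343861 + 4582666)*(-2731958 + Y(-656, 1146)) = (-3343861 + 4582666)*(-2731958 + (-1671 + 1146 - 656)) = 1238805*(-2731958 - 1181) = 1238805*(-2733139) = -3385826258895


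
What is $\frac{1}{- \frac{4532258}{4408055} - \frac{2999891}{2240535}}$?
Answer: $- \frac{1975280301885}{4675673440007} \approx -0.42246$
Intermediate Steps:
$\frac{1}{- \frac{4532258}{4408055} - \frac{2999891}{2240535}} = \frac{1}{- \frac{4675673440007}{1975280301885}} = - \frac{1975280301885}{4675673440007}$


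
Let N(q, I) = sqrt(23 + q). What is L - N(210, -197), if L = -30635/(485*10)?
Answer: -6127/970 - sqrt(233) ≈ -21.581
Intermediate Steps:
L = -6127/970 (L = -30635/4850 = -30635*1/4850 = -6127/970 ≈ -6.3165)
L - N(210, -197) = -6127/970 - sqrt(23 + 210) = -6127/970 - sqrt(233)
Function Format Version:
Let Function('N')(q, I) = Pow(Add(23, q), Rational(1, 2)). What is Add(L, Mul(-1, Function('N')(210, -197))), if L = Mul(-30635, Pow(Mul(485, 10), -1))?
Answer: Add(Rational(-6127, 970), Mul(-1, Pow(233, Rational(1, 2)))) ≈ -21.581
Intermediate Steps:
L = Rational(-6127, 970) (L = Mul(-30635, Pow(4850, -1)) = Mul(-30635, Rational(1, 4850)) = Rational(-6127, 970) ≈ -6.3165)
Add(L, Mul(-1, Function('N')(210, -197))) = Add(Rational(-6127, 970), Mul(-1, Pow(Add(23, 210), Rational(1, 2)))) = Add(Rational(-6127, 970), Mul(-1, Pow(233, Rational(1, 2))))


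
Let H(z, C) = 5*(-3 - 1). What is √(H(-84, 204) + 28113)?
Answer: √28093 ≈ 167.61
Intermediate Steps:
H(z, C) = -20 (H(z, C) = 5*(-4) = -20)
√(H(-84, 204) + 28113) = √(-20 + 28113) = √28093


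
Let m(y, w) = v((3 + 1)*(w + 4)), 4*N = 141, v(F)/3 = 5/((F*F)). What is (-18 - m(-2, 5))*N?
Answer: -365707/576 ≈ -634.91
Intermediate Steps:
v(F) = 15/F**2 (v(F) = 3*(5/((F*F))) = 3*(5/(F**2)) = 3*(5/F**2) = 15/F**2)
N = 141/4 (N = (1/4)*141 = 141/4 ≈ 35.250)
m(y, w) = 15/(16 + 4*w)**2 (m(y, w) = 15/((3 + 1)*(w + 4))**2 = 15/(4*(4 + w))**2 = 15/(16 + 4*w)**2)
(-18 - m(-2, 5))*N = (-18 - 15/(16*(4 + 5)**2))*(141/4) = (-18 - 15/(16*9**2))*(141/4) = (-18 - 15/(16*81))*(141/4) = (-18 - 1*5/432)*(141/4) = (-18 - 5/432)*(141/4) = -7781/432*141/4 = -365707/576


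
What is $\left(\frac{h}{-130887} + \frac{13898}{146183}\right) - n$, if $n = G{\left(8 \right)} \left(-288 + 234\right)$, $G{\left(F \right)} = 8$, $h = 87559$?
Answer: $\frac{8254671696901}{19133454321} \approx 431.43$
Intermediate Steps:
$n = -432$ ($n = 8 \left(-288 + 234\right) = 8 \left(-54\right) = -432$)
$\left(\frac{h}{-130887} + \frac{13898}{146183}\right) - n = \left(\frac{87559}{-130887} + \frac{13898}{146183}\right) - -432 = \left(87559 \left(- \frac{1}{130887}\right) + 13898 \cdot \frac{1}{146183}\right) + 432 = \left(- \frac{87559}{130887} + \frac{13898}{146183}\right) + 432 = - \frac{10980569771}{19133454321} + 432 = \frac{8254671696901}{19133454321}$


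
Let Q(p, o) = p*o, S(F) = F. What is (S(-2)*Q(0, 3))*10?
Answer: 0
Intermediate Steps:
Q(p, o) = o*p
(S(-2)*Q(0, 3))*10 = -6*0*10 = -2*0*10 = 0*10 = 0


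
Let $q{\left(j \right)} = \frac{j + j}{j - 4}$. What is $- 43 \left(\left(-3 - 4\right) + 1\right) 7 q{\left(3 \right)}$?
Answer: $-10836$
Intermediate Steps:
$q{\left(j \right)} = \frac{2 j}{-4 + j}$
$- 43 \left(\left(-3 - 4\right) + 1\right) 7 q{\left(3 \right)} = - 43 \left(\left(-3 - 4\right) + 1\right) 7 \cdot 2 \cdot 3 \frac{1}{-4 + 3} = - 43 \left(-7 + 1\right) 7 \cdot 2 \cdot 3 \frac{1}{-1} = - 43 \left(\left(-6\right) 7\right) 2 \cdot 3 \left(-1\right) = \left(-43\right) \left(-42\right) \left(-6\right) = 1806 \left(-6\right) = -10836$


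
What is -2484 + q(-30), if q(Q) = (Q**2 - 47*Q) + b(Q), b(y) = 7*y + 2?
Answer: -382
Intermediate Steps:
b(y) = 2 + 7*y
q(Q) = 2 + Q**2 - 40*Q (q(Q) = (Q**2 - 47*Q) + (2 + 7*Q) = 2 + Q**2 - 40*Q)
-2484 + q(-30) = -2484 + (2 + (-30)**2 - 40*(-30)) = -2484 + (2 + 900 + 1200) = -2484 + 2102 = -382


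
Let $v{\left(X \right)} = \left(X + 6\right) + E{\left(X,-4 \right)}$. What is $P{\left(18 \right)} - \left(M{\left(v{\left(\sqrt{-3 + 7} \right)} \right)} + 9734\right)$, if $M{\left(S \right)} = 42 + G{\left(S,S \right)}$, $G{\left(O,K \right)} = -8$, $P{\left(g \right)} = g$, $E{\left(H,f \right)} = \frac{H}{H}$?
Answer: $-9750$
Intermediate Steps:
$E{\left(H,f \right)} = 1$
$v{\left(X \right)} = 7 + X$ ($v{\left(X \right)} = \left(X + 6\right) + 1 = \left(6 + X\right) + 1 = 7 + X$)
$M{\left(S \right)} = 34$ ($M{\left(S \right)} = 42 - 8 = 34$)
$P{\left(18 \right)} - \left(M{\left(v{\left(\sqrt{-3 + 7} \right)} \right)} + 9734\right) = 18 - \left(34 + 9734\right) = 18 - 9768 = -9750$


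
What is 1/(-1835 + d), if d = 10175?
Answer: 1/8340 ≈ 0.00011990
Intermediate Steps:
1/(-1835 + d) = 1/(-1835 + 10175) = 1/8340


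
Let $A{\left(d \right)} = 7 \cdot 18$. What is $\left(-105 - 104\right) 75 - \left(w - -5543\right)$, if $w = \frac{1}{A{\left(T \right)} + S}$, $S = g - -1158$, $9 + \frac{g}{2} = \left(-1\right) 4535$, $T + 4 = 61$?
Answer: $- \frac{165585271}{7804} \approx -21218.0$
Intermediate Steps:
$T = 57$ ($T = -4 + 61 = 57$)
$g = -9088$ ($g = -18 + 2 \left(\left(-1\right) 4535\right) = -18 + 2 \left(-4535\right) = -18 - 9070 = -9088$)
$A{\left(d \right)} = 126$
$S = -7930$ ($S = -9088 - -1158 = -9088 + 1158 = -7930$)
$w = - \frac{1}{7804}$ ($w = \frac{1}{126 - 7930} = \frac{1}{-7804} = - \frac{1}{7804} \approx -0.00012814$)
$\left(-105 - 104\right) 75 - \left(w - -5543\right) = \left(-105 - 104\right) 75 - \left(- \frac{1}{7804} - -5543\right) = \left(-209\right) 75 - \left(- \frac{1}{7804} + 5543\right) = -15675 - \frac{43257571}{7804} = - \frac{165585271}{7804}$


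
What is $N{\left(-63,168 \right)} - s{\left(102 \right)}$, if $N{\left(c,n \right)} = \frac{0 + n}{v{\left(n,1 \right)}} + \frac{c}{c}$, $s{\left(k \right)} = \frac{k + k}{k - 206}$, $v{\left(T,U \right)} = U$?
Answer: $\frac{4445}{26} \approx 170.96$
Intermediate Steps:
$s{\left(k \right)} = \frac{2 k}{-206 + k}$
$N{\left(c,n \right)} = 1 + n$ ($N{\left(c,n \right)} = \frac{0 + n}{1} + \frac{c}{c} = n 1 + 1 = n + 1 = 1 + n$)
$N{\left(-63,168 \right)} - s{\left(102 \right)} = \left(1 + 168\right) - 2 \cdot 102 \frac{1}{-206 + 102} = 169 - 2 \cdot 102 \frac{1}{-104} = 169 - 2 \cdot 102 \left(- \frac{1}{104}\right) = 169 - - \frac{51}{26} = 169 + \frac{51}{26} = \frac{4445}{26}$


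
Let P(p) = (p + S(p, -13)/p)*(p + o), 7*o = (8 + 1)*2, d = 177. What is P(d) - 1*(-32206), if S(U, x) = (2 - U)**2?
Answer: 39259804/413 ≈ 95060.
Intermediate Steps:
o = 18/7 (o = ((8 + 1)*2)/7 = (9*2)/7 = (1/7)*18 = 18/7 ≈ 2.5714)
P(p) = (18/7 + p)*(p + (-2 + p)**2/p) (P(p) = (p + (-2 + p)**2/p)*(p + 18/7) = (p + (-2 + p)**2/p)*(18/7 + p) = (18/7 + p)*(p + (-2 + p)**2/p))
P(d) - 1*(-32206) = (2/7)*(36 - 22*177 + 4*177**2 + 7*177**3)/177 - 1*(-32206) = (2/7)*(1/177)*(36 - 3894 + 4*31329 + 7*5545233) + 32206 = (2/7)*(1/177)*(36 - 3894 + 125316 + 38816631) + 32206 = (2/7)*(1/177)*38938089 + 32206 = 25958726/413 + 32206 = 39259804/413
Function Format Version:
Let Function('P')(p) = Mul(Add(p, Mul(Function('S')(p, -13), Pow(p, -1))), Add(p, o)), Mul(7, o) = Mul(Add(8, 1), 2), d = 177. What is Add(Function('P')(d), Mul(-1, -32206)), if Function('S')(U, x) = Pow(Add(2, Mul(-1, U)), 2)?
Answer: Rational(39259804, 413) ≈ 95060.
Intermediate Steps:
o = Rational(18, 7) (o = Mul(Rational(1, 7), Mul(Add(8, 1), 2)) = Mul(Rational(1, 7), Mul(9, 2)) = Mul(Rational(1, 7), 18) = Rational(18, 7) ≈ 2.5714)
Function('P')(p) = Mul(Add(Rational(18, 7), p), Add(p, Mul(Pow(p, -1), Pow(Add(-2, p), 2)))) (Function('P')(p) = Mul(Add(p, Mul(Pow(Add(-2, p), 2), Pow(p, -1))), Add(p, Rational(18, 7))) = Mul(Add(p, Mul(Pow(p, -1), Pow(Add(-2, p), 2))), Add(Rational(18, 7), p)) = Mul(Add(Rational(18, 7), p), Add(p, Mul(Pow(p, -1), Pow(Add(-2, p), 2)))))
Add(Function('P')(d), Mul(-1, -32206)) = Add(Mul(Rational(2, 7), Pow(177, -1), Add(36, Mul(-22, 177), Mul(4, Pow(177, 2)), Mul(7, Pow(177, 3)))), Mul(-1, -32206)) = Add(Mul(Rational(2, 7), Rational(1, 177), Add(36, -3894, Mul(4, 31329), Mul(7, 5545233))), 32206) = Add(Mul(Rational(2, 7), Rational(1, 177), Add(36, -3894, 125316, 38816631)), 32206) = Add(Mul(Rational(2, 7), Rational(1, 177), 38938089), 32206) = Add(Rational(25958726, 413), 32206) = Rational(39259804, 413)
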